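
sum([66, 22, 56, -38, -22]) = 66 + 22 + 56 + (-38) + (-22)
= 84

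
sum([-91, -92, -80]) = (-91) + (-92) + (-80)
= -263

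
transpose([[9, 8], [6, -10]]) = [[9, 6], [8, -10]]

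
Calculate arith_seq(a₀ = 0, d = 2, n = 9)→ [0, 2, 4, 6, 8, 10, 12, 14, 16]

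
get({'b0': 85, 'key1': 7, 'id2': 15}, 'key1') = 7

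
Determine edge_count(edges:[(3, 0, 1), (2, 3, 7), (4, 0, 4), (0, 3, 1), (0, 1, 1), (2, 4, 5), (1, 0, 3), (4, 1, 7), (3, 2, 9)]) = 9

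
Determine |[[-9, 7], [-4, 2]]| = 10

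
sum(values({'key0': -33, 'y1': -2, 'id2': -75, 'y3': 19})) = (-33) + (-2) + (-75) + 19
= -91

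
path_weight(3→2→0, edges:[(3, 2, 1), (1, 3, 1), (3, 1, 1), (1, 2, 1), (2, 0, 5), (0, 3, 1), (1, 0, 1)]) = w(3→2)=1 + w(2→0)=5
= 6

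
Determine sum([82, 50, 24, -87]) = 82 + 50 + 24 + (-87)
= 69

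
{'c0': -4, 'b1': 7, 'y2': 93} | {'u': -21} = {'c0': -4, 'b1': 7, 'y2': 93, 'u': -21}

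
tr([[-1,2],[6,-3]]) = -4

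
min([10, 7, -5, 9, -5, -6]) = -6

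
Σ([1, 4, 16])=21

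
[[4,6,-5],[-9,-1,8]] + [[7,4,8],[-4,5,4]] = [[11, 10, 3], [-13, 4, 12]]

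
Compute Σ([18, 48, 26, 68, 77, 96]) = 333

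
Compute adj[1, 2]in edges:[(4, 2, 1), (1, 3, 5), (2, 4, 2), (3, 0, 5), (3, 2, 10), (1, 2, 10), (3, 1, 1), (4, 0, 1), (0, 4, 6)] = 10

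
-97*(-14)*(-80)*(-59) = 6409760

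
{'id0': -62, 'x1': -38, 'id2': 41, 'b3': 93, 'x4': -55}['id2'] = 41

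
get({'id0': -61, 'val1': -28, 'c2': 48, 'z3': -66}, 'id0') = -61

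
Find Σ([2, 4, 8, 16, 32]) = 62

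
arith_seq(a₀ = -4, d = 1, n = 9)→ a_0 = -4 + 0*1 = -4
a_1 = -4 + 1*1 = -3
a_2 = -4 + 2*1 = -2
...
= [-4, -3, -2, -1, 0, 1, 2, 3, 4]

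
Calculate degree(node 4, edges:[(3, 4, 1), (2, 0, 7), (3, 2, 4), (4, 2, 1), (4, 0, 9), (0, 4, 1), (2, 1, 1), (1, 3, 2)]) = 4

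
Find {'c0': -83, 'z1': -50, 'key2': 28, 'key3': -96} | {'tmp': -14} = {'c0': -83, 'z1': -50, 'key2': 28, 'key3': -96, 'tmp': -14}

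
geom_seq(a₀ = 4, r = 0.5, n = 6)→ [4.0, 2.0, 1.0, 0.5, 0.25, 0.125]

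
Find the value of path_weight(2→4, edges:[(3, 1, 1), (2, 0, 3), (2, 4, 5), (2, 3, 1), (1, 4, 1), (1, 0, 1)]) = w(2→4)=5
= 5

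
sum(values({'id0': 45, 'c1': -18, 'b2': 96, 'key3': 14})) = 45 + (-18) + 96 + 14
= 137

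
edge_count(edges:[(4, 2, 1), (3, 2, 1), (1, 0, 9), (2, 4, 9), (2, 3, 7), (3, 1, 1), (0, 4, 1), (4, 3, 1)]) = 8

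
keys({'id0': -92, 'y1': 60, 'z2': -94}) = ['id0', 'y1', 'z2']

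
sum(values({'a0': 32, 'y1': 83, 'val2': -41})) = 32 + 83 + (-41)
= 74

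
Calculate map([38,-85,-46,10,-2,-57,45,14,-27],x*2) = [76, -170, -92, 20, -4, -114, 90, 28, -54]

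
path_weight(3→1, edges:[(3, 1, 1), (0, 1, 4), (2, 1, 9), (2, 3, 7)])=1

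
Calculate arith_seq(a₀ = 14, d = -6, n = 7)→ a_0 = 14 + 0*-6 = 14
a_1 = 14 + 1*-6 = 8
a_2 = 14 + 2*-6 = 2
...
= [14, 8, 2, -4, -10, -16, -22]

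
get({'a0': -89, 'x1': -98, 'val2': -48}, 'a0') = -89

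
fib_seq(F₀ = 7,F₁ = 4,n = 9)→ F_2 = F_1 + F_0 = 11
F_3 = F_2 + F_1 = 15
F_4 = F_3 + F_2 = 26
...
= [7, 4, 11, 15, 26, 41, 67, 108, 175]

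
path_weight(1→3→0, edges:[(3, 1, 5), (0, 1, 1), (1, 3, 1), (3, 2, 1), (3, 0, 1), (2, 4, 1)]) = w(1→3)=1 + w(3→0)=1
= 2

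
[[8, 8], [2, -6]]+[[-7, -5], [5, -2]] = [[1, 3], [7, -8]]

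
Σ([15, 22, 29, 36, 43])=145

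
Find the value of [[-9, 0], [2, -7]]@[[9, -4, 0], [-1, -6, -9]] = C[0][0] = (-9)*(9) + (0)*(-1) = -81
C[0][1] = (-9)*(-4) + (0)*(-6) = 36
C[0][2] = (-9)*(0) + (0)*(-9) = 0
C[1][0] = (2)*(9) + (-7)*(-1) = 25
C[1][1] = (2)*(-4) + (-7)*(-6) = 34
C[1][2] = (2)*(0) + (-7)*(-9) = 63
= [[-81, 36, 0], [25, 34, 63]]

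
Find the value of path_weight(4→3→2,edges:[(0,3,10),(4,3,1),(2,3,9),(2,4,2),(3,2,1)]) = 2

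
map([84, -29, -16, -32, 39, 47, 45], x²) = (84)²=7056, (-29)²=841, (-16)²=256, (-32)²=1024, (39)²=1521, (47)²=2209, (45)²=2025
= [7056, 841, 256, 1024, 1521, 2209, 2025]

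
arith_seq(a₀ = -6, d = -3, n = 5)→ [-6, -9, -12, -15, -18]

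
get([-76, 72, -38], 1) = 72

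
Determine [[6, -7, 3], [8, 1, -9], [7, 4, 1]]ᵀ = [[6, 8, 7], [-7, 1, 4], [3, -9, 1]]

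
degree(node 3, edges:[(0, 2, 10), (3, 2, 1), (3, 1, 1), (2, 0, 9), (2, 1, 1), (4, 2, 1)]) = incident: (3,2), (3,1)
= 2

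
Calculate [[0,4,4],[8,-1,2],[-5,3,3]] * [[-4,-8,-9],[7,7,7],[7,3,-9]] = C[0][0] = (0)*(-4) + (4)*(7) + (4)*(7) = 56
C[0][1] = (0)*(-8) + (4)*(7) + (4)*(3) = 40
C[0][2] = (0)*(-9) + (4)*(7) + (4)*(-9) = -8
C[1][0] = (8)*(-4) + (-1)*(7) + (2)*(7) = -25
C[1][1] = (8)*(-8) + (-1)*(7) + (2)*(3) = -65
C[1][2] = (8)*(-9) + (-1)*(7) + (2)*(-9) = -97
... (3 more cells)
= [[56, 40, -8], [-25, -65, -97], [62, 70, 39]]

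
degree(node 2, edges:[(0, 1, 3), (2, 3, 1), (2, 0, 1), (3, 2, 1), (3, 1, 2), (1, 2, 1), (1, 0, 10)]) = 4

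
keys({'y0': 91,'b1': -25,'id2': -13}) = ['y0', 'b1', 'id2']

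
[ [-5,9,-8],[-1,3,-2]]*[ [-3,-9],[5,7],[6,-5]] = [[12, 148], [6, 40]]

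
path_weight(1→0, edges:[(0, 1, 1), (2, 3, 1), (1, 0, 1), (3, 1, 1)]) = w(1→0)=1
= 1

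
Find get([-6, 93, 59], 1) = 93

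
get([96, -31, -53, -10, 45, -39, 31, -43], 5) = -39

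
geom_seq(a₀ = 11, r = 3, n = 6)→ a_0 = 11*3^0 = 11
a_1 = 11*3^1 = 33
a_2 = 11*3^2 = 99
...
= [11, 33, 99, 297, 891, 2673]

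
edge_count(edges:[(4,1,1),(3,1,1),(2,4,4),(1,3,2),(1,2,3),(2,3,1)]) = 6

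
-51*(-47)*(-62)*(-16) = 2377824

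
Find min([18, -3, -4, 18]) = -4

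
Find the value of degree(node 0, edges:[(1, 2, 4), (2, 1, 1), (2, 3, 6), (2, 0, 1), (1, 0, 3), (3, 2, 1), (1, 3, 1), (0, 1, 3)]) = incident: (2,0), (1,0), (0,1)
= 3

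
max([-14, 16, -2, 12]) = 16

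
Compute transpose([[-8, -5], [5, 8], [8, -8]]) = [[-8, 5, 8], [-5, 8, -8]]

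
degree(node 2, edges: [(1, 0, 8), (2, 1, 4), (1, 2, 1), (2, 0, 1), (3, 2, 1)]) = 4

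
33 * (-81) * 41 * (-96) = 10520928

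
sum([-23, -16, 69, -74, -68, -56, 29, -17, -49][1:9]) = slice → [-16, 69, -74, -68, -56, 29, -17, -49]
(-16) + 69 + (-74) + (-68) + (-56) + 29 + (-17) + (-49)
= -182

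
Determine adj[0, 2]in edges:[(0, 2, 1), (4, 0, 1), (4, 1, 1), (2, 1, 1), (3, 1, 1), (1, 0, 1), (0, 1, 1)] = 1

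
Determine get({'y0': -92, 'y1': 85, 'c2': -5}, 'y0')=-92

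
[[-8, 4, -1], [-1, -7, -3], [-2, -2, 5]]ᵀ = [[-8, -1, -2], [4, -7, -2], [-1, -3, 5]]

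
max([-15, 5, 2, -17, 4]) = 5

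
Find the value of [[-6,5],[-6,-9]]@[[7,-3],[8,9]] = C[0][0] = (-6)*(7) + (5)*(8) = -2
C[0][1] = (-6)*(-3) + (5)*(9) = 63
C[1][0] = (-6)*(7) + (-9)*(8) = -114
C[1][1] = (-6)*(-3) + (-9)*(9) = -63
= [[-2, 63], [-114, -63]]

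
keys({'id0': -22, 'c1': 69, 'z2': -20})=['id0', 'c1', 'z2']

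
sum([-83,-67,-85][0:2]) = -150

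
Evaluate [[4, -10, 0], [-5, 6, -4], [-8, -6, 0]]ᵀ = [[4, -5, -8], [-10, 6, -6], [0, -4, 0]]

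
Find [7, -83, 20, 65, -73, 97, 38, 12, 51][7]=12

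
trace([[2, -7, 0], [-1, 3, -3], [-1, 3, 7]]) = 12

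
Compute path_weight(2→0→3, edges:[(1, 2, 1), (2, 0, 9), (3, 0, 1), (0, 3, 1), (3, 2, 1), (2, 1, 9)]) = w(2→0)=9 + w(0→3)=1
= 10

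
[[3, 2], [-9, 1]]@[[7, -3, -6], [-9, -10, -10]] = [[3, -29, -38], [-72, 17, 44]]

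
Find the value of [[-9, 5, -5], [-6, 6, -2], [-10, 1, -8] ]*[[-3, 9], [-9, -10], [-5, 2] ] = [[7, -141], [-26, -118], [61, -116]]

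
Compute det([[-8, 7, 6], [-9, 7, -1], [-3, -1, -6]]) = 167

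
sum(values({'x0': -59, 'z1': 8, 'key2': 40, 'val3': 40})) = 29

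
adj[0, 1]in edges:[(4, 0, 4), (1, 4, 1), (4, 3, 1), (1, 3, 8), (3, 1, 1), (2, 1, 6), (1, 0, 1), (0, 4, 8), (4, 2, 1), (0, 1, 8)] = 8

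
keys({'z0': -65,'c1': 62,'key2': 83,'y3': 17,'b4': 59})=['z0', 'c1', 'key2', 'y3', 'b4']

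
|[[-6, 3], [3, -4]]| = 15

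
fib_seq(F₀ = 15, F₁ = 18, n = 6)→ F_2 = F_1 + F_0 = 33
F_3 = F_2 + F_1 = 51
F_4 = F_3 + F_2 = 84
...
= [15, 18, 33, 51, 84, 135]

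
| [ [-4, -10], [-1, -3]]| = (-4)*(-3) - (-10)*(-1)
= 2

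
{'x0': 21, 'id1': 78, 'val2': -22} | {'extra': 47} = {'x0': 21, 'id1': 78, 'val2': -22, 'extra': 47}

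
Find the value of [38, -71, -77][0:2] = [38, -71]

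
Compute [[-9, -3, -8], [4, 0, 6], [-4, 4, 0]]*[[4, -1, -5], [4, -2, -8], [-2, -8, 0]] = C[0][0] = (-9)*(4) + (-3)*(4) + (-8)*(-2) = -32
C[0][1] = (-9)*(-1) + (-3)*(-2) + (-8)*(-8) = 79
C[0][2] = (-9)*(-5) + (-3)*(-8) + (-8)*(0) = 69
C[1][0] = (4)*(4) + (0)*(4) + (6)*(-2) = 4
C[1][1] = (4)*(-1) + (0)*(-2) + (6)*(-8) = -52
C[1][2] = (4)*(-5) + (0)*(-8) + (6)*(0) = -20
... (3 more cells)
= [[-32, 79, 69], [4, -52, -20], [0, -4, -12]]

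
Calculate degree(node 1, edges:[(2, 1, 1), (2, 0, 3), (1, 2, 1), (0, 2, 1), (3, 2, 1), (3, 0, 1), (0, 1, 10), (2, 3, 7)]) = 3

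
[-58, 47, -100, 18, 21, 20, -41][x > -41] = keep x where x > -41: -58✗, 47✓, -100✗, 18✓, 21✓, 20✓, -41✗
= [47, 18, 21, 20]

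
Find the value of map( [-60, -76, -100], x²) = (-60)²=3600, (-76)²=5776, (-100)²=10000
= [3600, 5776, 10000]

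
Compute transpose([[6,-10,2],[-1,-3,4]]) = [[6, -1], [-10, -3], [2, 4]]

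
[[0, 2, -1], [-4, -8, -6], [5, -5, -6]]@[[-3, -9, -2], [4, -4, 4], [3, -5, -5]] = [[5, -3, 13], [-38, 98, 6], [-53, 5, 0]]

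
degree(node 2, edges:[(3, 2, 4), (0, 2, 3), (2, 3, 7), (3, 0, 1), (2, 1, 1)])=4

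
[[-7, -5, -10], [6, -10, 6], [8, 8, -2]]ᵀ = [[-7, 6, 8], [-5, -10, 8], [-10, 6, -2]]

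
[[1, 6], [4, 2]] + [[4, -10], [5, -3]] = [[5, -4], [9, -1]]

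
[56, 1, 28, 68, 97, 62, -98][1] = 1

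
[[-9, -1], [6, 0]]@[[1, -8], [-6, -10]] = C[0][0] = (-9)*(1) + (-1)*(-6) = -3
C[0][1] = (-9)*(-8) + (-1)*(-10) = 82
C[1][0] = (6)*(1) + (0)*(-6) = 6
C[1][1] = (6)*(-8) + (0)*(-10) = -48
= [[-3, 82], [6, -48]]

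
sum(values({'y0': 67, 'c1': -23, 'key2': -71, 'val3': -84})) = -111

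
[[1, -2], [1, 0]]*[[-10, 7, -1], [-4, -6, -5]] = C[0][0] = (1)*(-10) + (-2)*(-4) = -2
C[0][1] = (1)*(7) + (-2)*(-6) = 19
C[0][2] = (1)*(-1) + (-2)*(-5) = 9
C[1][0] = (1)*(-10) + (0)*(-4) = -10
C[1][1] = (1)*(7) + (0)*(-6) = 7
C[1][2] = (1)*(-1) + (0)*(-5) = -1
= [[-2, 19, 9], [-10, 7, -1]]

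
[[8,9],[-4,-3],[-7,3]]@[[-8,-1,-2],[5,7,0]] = [[-19, 55, -16], [17, -17, 8], [71, 28, 14]]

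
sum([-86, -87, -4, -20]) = (-86) + (-87) + (-4) + (-20)
= -197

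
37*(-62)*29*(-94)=6253444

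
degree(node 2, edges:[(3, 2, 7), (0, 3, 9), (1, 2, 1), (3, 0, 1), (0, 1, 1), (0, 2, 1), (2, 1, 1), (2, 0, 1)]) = incident: (3,2), (1,2), (0,2), (2,1), (2,0)
= 5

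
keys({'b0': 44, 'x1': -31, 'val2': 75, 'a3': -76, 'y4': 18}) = ['b0', 'x1', 'val2', 'a3', 'y4']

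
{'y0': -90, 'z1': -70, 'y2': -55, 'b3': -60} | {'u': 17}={'y0': -90, 'z1': -70, 'y2': -55, 'b3': -60, 'u': 17}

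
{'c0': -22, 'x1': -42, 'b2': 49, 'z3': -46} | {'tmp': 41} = {'c0': -22, 'x1': -42, 'b2': 49, 'z3': -46, 'tmp': 41}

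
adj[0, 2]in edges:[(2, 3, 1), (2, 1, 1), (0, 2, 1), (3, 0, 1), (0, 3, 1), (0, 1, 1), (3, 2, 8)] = 1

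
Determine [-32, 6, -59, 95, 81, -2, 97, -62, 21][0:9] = [-32, 6, -59, 95, 81, -2, 97, -62, 21]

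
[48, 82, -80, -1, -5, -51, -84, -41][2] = -80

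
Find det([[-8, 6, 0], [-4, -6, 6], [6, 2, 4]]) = (1)*(-8)*det([[-6, 6], [2, 4]]) + (-1)*(6)*det([[-4, 6], [6, 4]]) + (1)*(0)*det([[-4, -6], [6, 2]])
= 288 + 312 + 0
= 600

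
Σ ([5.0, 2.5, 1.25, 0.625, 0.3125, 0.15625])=5.0 + 2.5 + 1.25 + 0.625 + 0.3125 + 0.15625
= 9.84375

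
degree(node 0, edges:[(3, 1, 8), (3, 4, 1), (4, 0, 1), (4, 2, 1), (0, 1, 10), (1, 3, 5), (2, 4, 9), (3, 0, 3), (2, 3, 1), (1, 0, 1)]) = 4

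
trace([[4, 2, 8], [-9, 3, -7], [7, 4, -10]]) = diagonal: 4 + 3 + (-10)
= -3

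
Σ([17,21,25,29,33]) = 125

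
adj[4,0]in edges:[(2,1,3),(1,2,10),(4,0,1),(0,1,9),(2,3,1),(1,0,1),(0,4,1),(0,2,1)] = 1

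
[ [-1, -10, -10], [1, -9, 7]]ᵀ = [[-1, 1], [-10, -9], [-10, 7]]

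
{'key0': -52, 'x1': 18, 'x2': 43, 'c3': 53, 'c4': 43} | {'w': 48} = {'key0': -52, 'x1': 18, 'x2': 43, 'c3': 53, 'c4': 43, 'w': 48}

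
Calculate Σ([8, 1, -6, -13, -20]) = -30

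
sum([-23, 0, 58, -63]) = (-23) + 0 + 58 + (-63)
= -28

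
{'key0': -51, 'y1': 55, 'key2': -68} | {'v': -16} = {'key0': -51, 'y1': 55, 'key2': -68, 'v': -16}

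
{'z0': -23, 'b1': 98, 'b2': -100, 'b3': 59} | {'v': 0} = {'z0': -23, 'b1': 98, 'b2': -100, 'b3': 59, 'v': 0}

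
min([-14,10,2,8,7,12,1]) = -14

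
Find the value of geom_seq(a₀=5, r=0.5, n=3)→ a_0 = 5*0.5^0 = 5.0
a_1 = 5*0.5^1 = 2.5
a_2 = 5*0.5^2 = 1.25
= [5.0, 2.5, 1.25]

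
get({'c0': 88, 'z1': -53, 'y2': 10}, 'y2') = 10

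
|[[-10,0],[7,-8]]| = (-10)*(-8) - (0)*(7)
= 80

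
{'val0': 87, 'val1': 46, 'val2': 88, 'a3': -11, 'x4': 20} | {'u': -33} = {'val0': 87, 'val1': 46, 'val2': 88, 'a3': -11, 'x4': 20, 'u': -33}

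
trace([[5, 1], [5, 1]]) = diagonal: 5 + 1
= 6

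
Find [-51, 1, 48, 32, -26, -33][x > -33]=[1, 48, 32, -26]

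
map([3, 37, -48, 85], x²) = (3)²=9, (37)²=1369, (-48)²=2304, (85)²=7225
= [9, 1369, 2304, 7225]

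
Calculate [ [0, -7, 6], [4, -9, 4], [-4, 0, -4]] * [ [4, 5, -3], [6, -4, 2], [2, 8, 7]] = C[0][0] = (0)*(4) + (-7)*(6) + (6)*(2) = -30
C[0][1] = (0)*(5) + (-7)*(-4) + (6)*(8) = 76
C[0][2] = (0)*(-3) + (-7)*(2) + (6)*(7) = 28
C[1][0] = (4)*(4) + (-9)*(6) + (4)*(2) = -30
C[1][1] = (4)*(5) + (-9)*(-4) + (4)*(8) = 88
C[1][2] = (4)*(-3) + (-9)*(2) + (4)*(7) = -2
... (3 more cells)
= [[-30, 76, 28], [-30, 88, -2], [-24, -52, -16]]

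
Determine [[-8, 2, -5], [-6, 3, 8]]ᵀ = [[-8, -6], [2, 3], [-5, 8]]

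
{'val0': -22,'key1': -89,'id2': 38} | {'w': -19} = {'val0': -22, 'key1': -89, 'id2': 38, 'w': -19}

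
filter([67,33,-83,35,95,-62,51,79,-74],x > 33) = [67, 35, 95, 51, 79]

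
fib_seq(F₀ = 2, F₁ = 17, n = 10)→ F_2 = F_1 + F_0 = 19
F_3 = F_2 + F_1 = 36
F_4 = F_3 + F_2 = 55
...
= [2, 17, 19, 36, 55, 91, 146, 237, 383, 620]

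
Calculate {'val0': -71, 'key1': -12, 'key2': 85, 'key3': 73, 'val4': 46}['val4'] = 46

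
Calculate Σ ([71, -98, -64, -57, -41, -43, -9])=-241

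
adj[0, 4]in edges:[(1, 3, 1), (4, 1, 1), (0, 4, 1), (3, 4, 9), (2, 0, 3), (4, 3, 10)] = 1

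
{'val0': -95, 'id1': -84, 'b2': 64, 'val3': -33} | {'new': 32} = {'val0': -95, 'id1': -84, 'b2': 64, 'val3': -33, 'new': 32}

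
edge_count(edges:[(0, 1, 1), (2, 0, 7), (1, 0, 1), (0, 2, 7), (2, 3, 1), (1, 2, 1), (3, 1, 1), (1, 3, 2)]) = 8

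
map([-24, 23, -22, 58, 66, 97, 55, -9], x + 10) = -24+10=-14, 23+10=33, -22+10=-12, 58+10=68, 66+10=76, 97+10=107, 55+10=65, -9+10=1
= [-14, 33, -12, 68, 76, 107, 65, 1]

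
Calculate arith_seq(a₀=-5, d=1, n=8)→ a_0 = -5 + 0*1 = -5
a_1 = -5 + 1*1 = -4
a_2 = -5 + 2*1 = -3
...
= [-5, -4, -3, -2, -1, 0, 1, 2]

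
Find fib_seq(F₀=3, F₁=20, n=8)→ F_2 = F_1 + F_0 = 23
F_3 = F_2 + F_1 = 43
F_4 = F_3 + F_2 = 66
...
= [3, 20, 23, 43, 66, 109, 175, 284]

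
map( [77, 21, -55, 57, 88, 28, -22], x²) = [5929, 441, 3025, 3249, 7744, 784, 484]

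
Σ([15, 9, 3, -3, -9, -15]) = 0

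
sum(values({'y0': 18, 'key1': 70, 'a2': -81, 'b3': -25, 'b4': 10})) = -8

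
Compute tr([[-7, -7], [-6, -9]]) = -16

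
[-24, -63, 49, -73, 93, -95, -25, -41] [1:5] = [-63, 49, -73, 93]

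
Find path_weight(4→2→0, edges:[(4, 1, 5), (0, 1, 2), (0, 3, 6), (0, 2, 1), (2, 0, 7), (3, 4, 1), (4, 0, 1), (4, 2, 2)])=9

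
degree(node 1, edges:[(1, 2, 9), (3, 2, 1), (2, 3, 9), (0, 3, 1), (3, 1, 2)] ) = incident: (1,2), (3,1)
= 2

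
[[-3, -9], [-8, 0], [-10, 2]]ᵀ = [[-3, -8, -10], [-9, 0, 2]]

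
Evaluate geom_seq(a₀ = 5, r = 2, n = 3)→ [5, 10, 20]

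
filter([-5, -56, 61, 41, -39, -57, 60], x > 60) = keep x where x > 60: -5✗, -56✗, 61✓, 41✗, -39✗, -57✗, 60✗
= [61]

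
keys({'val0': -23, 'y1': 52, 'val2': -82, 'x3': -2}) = ['val0', 'y1', 'val2', 'x3']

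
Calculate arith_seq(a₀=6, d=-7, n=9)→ a_0 = 6 + 0*-7 = 6
a_1 = 6 + 1*-7 = -1
a_2 = 6 + 2*-7 = -8
...
= [6, -1, -8, -15, -22, -29, -36, -43, -50]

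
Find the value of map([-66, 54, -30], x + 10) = [-56, 64, -20]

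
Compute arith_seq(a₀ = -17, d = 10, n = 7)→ [-17, -7, 3, 13, 23, 33, 43]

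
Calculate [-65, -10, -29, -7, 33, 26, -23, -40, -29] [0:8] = [-65, -10, -29, -7, 33, 26, -23, -40]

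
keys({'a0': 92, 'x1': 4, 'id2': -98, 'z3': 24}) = ['a0', 'x1', 'id2', 'z3']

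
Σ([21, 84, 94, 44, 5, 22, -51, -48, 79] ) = 21 + 84 + 94 + 44 + 5 + 22 + (-51) + (-48) + 79
= 250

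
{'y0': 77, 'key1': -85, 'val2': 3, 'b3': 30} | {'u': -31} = {'y0': 77, 'key1': -85, 'val2': 3, 'b3': 30, 'u': -31}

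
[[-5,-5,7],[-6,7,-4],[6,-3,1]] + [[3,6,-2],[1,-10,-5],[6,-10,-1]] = [[-2, 1, 5], [-5, -3, -9], [12, -13, 0]]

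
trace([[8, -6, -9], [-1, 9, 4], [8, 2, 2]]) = 19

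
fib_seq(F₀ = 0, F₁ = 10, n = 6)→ [0, 10, 10, 20, 30, 50]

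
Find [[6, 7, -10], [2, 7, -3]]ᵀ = [[6, 2], [7, 7], [-10, -3]]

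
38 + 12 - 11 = 39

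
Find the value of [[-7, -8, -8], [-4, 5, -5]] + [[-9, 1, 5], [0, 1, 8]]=[[-16, -7, -3], [-4, 6, 3]]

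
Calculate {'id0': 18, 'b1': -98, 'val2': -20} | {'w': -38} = {'id0': 18, 'b1': -98, 'val2': -20, 'w': -38}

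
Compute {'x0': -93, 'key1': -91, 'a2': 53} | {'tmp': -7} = {'x0': -93, 'key1': -91, 'a2': 53, 'tmp': -7}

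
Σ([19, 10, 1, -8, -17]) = 19 + 10 + 1 + (-8) + (-17)
= 5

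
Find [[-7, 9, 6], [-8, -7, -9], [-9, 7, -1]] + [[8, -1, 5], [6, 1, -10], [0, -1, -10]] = [[1, 8, 11], [-2, -6, -19], [-9, 6, -11]]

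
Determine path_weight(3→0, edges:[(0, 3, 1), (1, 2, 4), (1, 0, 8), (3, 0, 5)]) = w(3→0)=5
= 5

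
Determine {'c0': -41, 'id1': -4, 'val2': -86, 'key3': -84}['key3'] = -84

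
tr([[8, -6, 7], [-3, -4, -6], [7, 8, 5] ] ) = 9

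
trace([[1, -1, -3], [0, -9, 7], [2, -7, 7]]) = diagonal: 1 + (-9) + 7
= -1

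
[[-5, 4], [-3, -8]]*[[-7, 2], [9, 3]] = [[71, 2], [-51, -30]]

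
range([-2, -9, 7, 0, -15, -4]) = 22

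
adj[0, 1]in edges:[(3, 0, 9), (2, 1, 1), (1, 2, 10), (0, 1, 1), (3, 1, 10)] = 1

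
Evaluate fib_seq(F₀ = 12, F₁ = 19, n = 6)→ F_2 = F_1 + F_0 = 31
F_3 = F_2 + F_1 = 50
F_4 = F_3 + F_2 = 81
...
= [12, 19, 31, 50, 81, 131]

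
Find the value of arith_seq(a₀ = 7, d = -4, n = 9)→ a_0 = 7 + 0*-4 = 7
a_1 = 7 + 1*-4 = 3
a_2 = 7 + 2*-4 = -1
...
= [7, 3, -1, -5, -9, -13, -17, -21, -25]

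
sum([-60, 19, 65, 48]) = 72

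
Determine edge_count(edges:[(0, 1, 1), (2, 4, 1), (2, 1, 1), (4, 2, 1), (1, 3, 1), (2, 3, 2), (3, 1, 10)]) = 7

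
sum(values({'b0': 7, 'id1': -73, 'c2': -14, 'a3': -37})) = -117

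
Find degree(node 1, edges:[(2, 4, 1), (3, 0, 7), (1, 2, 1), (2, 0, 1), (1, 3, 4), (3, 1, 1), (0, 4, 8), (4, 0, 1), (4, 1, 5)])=incident: (1,2), (1,3), (3,1), (4,1)
= 4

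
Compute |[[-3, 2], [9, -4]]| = (-3)*(-4) - (2)*(9)
= -6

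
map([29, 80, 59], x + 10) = 29+10=39, 80+10=90, 59+10=69
= [39, 90, 69]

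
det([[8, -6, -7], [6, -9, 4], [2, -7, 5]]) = 164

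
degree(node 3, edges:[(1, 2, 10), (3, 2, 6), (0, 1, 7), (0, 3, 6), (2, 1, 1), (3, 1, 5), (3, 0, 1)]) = 4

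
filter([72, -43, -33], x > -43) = [72, -33]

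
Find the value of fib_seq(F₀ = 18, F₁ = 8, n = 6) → F_2 = F_1 + F_0 = 26
F_3 = F_2 + F_1 = 34
F_4 = F_3 + F_2 = 60
...
= [18, 8, 26, 34, 60, 94]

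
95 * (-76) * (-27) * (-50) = -9747000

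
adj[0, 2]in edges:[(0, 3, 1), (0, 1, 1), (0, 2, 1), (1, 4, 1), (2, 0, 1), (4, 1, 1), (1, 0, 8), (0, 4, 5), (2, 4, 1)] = 1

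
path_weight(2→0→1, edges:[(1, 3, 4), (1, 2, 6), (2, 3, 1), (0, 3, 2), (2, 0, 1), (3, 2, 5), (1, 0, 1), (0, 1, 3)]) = 4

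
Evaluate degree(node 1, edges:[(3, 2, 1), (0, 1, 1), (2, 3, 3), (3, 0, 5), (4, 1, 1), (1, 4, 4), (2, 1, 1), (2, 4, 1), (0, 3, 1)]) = incident: (0,1), (4,1), (1,4), (2,1)
= 4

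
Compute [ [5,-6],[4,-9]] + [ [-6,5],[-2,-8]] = [[-1, -1], [2, -17]]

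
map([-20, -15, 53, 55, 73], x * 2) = -20*2=-40, -15*2=-30, 53*2=106, 55*2=110, 73*2=146
= [-40, -30, 106, 110, 146]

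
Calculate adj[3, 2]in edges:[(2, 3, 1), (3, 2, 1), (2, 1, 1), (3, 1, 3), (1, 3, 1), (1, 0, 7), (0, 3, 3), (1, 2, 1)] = 1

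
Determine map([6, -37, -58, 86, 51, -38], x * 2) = [12, -74, -116, 172, 102, -76]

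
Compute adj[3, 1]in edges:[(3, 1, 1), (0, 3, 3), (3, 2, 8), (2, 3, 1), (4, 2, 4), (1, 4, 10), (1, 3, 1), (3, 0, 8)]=1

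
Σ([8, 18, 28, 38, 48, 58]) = 8 + 18 + 28 + 38 + 48 + 58
= 198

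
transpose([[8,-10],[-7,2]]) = [[8, -7], [-10, 2]]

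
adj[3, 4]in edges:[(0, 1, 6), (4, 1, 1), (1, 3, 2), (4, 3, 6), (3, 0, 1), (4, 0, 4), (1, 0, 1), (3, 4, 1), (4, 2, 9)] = 1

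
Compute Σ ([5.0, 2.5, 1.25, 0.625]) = 9.375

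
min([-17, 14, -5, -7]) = -17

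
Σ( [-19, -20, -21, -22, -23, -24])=(-19) + (-20) + (-21) + (-22) + (-23) + (-24)
= -129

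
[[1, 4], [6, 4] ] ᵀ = [[1, 6], [4, 4]]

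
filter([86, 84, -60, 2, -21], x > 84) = [86]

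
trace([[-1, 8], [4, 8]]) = 7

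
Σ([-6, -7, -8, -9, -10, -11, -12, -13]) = -76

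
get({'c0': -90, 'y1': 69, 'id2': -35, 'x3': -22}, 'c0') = -90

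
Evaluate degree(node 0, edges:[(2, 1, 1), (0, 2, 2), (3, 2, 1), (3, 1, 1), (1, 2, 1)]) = incident: (0,2)
= 1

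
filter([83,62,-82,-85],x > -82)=keep x where x > -82: 83✓, 62✓, -82✗, -85✗
= [83, 62]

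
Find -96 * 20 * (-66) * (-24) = -3041280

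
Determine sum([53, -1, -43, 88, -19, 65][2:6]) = 91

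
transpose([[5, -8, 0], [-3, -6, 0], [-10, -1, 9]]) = [[5, -3, -10], [-8, -6, -1], [0, 0, 9]]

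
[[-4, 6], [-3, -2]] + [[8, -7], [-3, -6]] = [[4, -1], [-6, -8]]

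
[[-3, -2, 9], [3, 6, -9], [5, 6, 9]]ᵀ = [[-3, 3, 5], [-2, 6, 6], [9, -9, 9]]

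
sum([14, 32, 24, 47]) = 117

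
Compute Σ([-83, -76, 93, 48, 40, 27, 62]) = (-83) + (-76) + 93 + 48 + 40 + 27 + 62
= 111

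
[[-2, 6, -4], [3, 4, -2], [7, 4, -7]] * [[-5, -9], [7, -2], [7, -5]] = C[0][0] = (-2)*(-5) + (6)*(7) + (-4)*(7) = 24
C[0][1] = (-2)*(-9) + (6)*(-2) + (-4)*(-5) = 26
C[1][0] = (3)*(-5) + (4)*(7) + (-2)*(7) = -1
C[1][1] = (3)*(-9) + (4)*(-2) + (-2)*(-5) = -25
C[2][0] = (7)*(-5) + (4)*(7) + (-7)*(7) = -56
C[2][1] = (7)*(-9) + (4)*(-2) + (-7)*(-5) = -36
= [[24, 26], [-1, -25], [-56, -36]]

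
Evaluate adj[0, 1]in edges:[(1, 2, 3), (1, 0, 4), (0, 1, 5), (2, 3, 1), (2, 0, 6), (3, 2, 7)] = 5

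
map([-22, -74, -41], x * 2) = [-44, -148, -82]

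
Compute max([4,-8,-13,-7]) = 4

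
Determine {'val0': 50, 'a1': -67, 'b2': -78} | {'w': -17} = {'val0': 50, 'a1': -67, 'b2': -78, 'w': -17}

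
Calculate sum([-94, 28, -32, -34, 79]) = -53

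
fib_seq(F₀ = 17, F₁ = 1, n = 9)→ [17, 1, 18, 19, 37, 56, 93, 149, 242]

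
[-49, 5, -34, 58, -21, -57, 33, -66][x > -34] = [5, 58, -21, 33]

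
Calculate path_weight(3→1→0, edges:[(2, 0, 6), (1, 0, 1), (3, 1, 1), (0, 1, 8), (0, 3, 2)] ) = 2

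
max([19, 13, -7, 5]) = 19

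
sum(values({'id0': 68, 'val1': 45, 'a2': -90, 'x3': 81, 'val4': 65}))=68 + 45 + (-90) + 81 + 65
= 169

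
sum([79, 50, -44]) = 79 + 50 + (-44)
= 85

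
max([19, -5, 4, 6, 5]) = 19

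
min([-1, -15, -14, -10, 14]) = -15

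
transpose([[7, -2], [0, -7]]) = [[7, 0], [-2, -7]]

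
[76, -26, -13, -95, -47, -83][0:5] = [76, -26, -13, -95, -47]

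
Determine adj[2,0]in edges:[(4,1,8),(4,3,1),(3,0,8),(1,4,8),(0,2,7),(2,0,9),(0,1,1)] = 9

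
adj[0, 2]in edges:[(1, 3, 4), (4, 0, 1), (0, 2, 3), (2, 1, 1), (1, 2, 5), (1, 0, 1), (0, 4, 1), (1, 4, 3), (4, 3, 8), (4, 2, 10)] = 3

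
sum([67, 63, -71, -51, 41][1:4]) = -59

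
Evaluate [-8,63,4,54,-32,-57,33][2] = 4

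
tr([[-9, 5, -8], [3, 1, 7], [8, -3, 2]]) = diagonal: (-9) + 1 + 2
= -6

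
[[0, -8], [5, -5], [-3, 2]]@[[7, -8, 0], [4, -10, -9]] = C[0][0] = (0)*(7) + (-8)*(4) = -32
C[0][1] = (0)*(-8) + (-8)*(-10) = 80
C[0][2] = (0)*(0) + (-8)*(-9) = 72
C[1][0] = (5)*(7) + (-5)*(4) = 15
C[1][1] = (5)*(-8) + (-5)*(-10) = 10
C[1][2] = (5)*(0) + (-5)*(-9) = 45
... (3 more cells)
= [[-32, 80, 72], [15, 10, 45], [-13, 4, -18]]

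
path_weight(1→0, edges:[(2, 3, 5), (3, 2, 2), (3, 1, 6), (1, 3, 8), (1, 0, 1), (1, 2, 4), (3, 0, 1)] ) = 1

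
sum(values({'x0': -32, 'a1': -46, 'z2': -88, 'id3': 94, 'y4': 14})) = -58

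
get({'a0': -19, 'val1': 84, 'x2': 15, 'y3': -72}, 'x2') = 15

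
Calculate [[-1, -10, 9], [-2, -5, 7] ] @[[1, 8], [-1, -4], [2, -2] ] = C[0][0] = (-1)*(1) + (-10)*(-1) + (9)*(2) = 27
C[0][1] = (-1)*(8) + (-10)*(-4) + (9)*(-2) = 14
C[1][0] = (-2)*(1) + (-5)*(-1) + (7)*(2) = 17
C[1][1] = (-2)*(8) + (-5)*(-4) + (7)*(-2) = -10
= [[27, 14], [17, -10]]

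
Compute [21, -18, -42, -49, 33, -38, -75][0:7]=[21, -18, -42, -49, 33, -38, -75]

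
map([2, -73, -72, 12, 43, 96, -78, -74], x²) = [4, 5329, 5184, 144, 1849, 9216, 6084, 5476]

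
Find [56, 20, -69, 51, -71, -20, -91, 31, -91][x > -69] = keep x where x > -69: 56✓, 20✓, -69✗, 51✓, -71✗, -20✓, -91✗, 31✓, -91✗
= [56, 20, 51, -20, 31]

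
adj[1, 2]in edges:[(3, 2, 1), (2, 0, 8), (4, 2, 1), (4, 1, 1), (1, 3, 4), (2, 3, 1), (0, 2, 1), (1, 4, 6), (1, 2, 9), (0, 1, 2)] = 9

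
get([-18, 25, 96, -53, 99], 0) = -18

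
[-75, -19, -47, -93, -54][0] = -75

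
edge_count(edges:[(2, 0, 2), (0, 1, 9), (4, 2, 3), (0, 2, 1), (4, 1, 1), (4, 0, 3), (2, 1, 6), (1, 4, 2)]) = 8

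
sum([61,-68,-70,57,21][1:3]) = slice → [-68, -70]
(-68) + (-70)
= -138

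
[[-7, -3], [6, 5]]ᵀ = [[-7, 6], [-3, 5]]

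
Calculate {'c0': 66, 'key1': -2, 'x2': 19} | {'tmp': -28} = {'c0': 66, 'key1': -2, 'x2': 19, 'tmp': -28}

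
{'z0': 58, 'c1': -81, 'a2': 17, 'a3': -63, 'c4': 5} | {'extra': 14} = {'z0': 58, 'c1': -81, 'a2': 17, 'a3': -63, 'c4': 5, 'extra': 14}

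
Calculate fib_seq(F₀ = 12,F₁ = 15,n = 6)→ F_2 = F_1 + F_0 = 27
F_3 = F_2 + F_1 = 42
F_4 = F_3 + F_2 = 69
...
= [12, 15, 27, 42, 69, 111]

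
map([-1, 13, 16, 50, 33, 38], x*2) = [-2, 26, 32, 100, 66, 76]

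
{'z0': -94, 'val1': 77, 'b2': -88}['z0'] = -94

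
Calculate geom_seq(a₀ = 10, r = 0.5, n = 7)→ [10.0, 5.0, 2.5, 1.25, 0.625, 0.3125, 0.15625]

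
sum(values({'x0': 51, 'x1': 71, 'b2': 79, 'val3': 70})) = 271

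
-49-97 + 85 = -61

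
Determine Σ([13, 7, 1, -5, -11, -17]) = 13 + 7 + 1 + (-5) + (-11) + (-17)
= -12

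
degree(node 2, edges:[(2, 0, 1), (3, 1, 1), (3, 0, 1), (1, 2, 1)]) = incident: (2,0), (1,2)
= 2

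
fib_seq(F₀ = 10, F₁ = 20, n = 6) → [10, 20, 30, 50, 80, 130]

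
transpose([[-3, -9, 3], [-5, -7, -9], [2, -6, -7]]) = [[-3, -5, 2], [-9, -7, -6], [3, -9, -7]]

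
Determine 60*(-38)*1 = -2280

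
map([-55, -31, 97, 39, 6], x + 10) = [-45, -21, 107, 49, 16]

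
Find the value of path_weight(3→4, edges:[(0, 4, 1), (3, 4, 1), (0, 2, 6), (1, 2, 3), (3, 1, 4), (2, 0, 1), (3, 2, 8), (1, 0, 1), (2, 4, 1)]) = w(3→4)=1
= 1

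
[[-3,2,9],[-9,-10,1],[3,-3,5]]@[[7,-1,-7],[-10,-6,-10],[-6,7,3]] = [[-95, 54, 28], [31, 76, 166], [21, 50, 24]]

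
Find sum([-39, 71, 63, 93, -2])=(-39) + 71 + 63 + 93 + (-2)
= 186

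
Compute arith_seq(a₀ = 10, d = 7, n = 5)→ [10, 17, 24, 31, 38]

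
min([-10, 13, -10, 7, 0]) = -10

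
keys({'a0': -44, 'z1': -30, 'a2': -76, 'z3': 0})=['a0', 'z1', 'a2', 'z3']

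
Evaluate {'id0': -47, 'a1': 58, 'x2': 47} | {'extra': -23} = {'id0': -47, 'a1': 58, 'x2': 47, 'extra': -23}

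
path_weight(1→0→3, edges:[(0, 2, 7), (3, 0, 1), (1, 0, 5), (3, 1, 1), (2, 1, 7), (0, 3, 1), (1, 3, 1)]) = w(1→0)=5 + w(0→3)=1
= 6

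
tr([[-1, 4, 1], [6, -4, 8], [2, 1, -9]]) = diagonal: (-1) + (-4) + (-9)
= -14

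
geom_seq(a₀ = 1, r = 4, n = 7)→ [1, 4, 16, 64, 256, 1024, 4096]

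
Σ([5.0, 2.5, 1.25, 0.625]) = 9.375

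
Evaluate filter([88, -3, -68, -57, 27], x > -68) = keep x where x > -68: 88✓, -3✓, -68✗, -57✓, 27✓
= [88, -3, -57, 27]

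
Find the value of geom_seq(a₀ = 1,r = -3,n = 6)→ a_0 = 1*(-3)^0 = 1
a_1 = 1*(-3)^1 = -3
a_2 = 1*(-3)^2 = 9
...
= [1, -3, 9, -27, 81, -243]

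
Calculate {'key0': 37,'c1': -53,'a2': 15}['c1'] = -53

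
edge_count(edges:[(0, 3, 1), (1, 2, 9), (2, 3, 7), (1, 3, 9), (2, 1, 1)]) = 5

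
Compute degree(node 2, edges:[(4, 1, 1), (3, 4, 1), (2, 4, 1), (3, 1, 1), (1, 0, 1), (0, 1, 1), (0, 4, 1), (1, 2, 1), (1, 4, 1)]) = incident: (2,4), (1,2)
= 2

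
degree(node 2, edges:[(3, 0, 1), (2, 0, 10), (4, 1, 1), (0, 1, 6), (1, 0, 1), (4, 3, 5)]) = incident: (2,0)
= 1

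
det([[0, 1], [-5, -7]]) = 5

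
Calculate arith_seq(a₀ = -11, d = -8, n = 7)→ a_0 = -11 + 0*-8 = -11
a_1 = -11 + 1*-8 = -19
a_2 = -11 + 2*-8 = -27
...
= [-11, -19, -27, -35, -43, -51, -59]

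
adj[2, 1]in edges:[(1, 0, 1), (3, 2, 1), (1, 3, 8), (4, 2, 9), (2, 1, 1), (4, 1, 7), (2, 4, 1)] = 1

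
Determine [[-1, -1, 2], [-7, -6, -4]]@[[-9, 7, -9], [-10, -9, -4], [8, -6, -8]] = [[35, -10, -3], [91, 29, 119]]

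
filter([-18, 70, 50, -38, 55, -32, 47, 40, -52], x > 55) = [70]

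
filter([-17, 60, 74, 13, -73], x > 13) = [60, 74]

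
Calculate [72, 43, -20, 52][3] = 52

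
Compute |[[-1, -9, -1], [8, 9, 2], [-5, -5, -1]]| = 12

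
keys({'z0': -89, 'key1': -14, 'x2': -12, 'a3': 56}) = ['z0', 'key1', 'x2', 'a3']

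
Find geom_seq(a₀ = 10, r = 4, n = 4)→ [10, 40, 160, 640]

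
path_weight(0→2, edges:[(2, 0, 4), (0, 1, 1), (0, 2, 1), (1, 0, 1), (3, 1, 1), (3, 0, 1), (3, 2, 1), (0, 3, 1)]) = 1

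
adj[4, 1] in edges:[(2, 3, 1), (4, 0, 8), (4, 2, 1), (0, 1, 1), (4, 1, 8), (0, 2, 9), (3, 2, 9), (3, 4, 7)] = 8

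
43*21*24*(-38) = -823536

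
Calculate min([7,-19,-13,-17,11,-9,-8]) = -19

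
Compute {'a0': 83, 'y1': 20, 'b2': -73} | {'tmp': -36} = {'a0': 83, 'y1': 20, 'b2': -73, 'tmp': -36}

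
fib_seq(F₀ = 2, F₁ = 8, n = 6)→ F_2 = F_1 + F_0 = 10
F_3 = F_2 + F_1 = 18
F_4 = F_3 + F_2 = 28
...
= [2, 8, 10, 18, 28, 46]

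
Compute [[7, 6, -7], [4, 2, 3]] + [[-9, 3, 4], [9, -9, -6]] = [[-2, 9, -3], [13, -7, -3]]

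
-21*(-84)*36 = 63504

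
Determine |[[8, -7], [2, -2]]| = (8)*(-2) - (-7)*(2)
= -2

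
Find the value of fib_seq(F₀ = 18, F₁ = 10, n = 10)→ F_2 = F_1 + F_0 = 28
F_3 = F_2 + F_1 = 38
F_4 = F_3 + F_2 = 66
...
= [18, 10, 28, 38, 66, 104, 170, 274, 444, 718]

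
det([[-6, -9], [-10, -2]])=-78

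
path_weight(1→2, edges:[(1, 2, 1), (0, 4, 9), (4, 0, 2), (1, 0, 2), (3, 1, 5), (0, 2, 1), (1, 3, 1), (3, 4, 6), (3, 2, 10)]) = 1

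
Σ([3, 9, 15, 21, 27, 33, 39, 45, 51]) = 243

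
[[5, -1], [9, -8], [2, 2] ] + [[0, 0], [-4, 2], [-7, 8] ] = [[5, -1], [5, -6], [-5, 10]]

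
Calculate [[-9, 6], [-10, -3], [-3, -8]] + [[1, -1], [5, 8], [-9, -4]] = [[-8, 5], [-5, 5], [-12, -12]]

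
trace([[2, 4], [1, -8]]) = -6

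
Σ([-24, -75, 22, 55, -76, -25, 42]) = -81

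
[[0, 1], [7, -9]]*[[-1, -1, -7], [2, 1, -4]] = [[2, 1, -4], [-25, -16, -13]]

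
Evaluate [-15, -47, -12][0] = -15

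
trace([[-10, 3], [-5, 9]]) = -1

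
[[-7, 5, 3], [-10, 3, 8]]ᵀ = [[-7, -10], [5, 3], [3, 8]]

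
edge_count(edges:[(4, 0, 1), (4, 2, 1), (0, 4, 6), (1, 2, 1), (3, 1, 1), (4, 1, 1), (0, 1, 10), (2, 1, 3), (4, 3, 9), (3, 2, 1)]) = 10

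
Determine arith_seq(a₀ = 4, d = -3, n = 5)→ a_0 = 4 + 0*-3 = 4
a_1 = 4 + 1*-3 = 1
a_2 = 4 + 2*-3 = -2
...
= [4, 1, -2, -5, -8]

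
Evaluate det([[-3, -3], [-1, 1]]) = -6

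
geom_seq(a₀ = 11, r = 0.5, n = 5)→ a_0 = 11*0.5^0 = 11.0
a_1 = 11*0.5^1 = 5.5
a_2 = 11*0.5^2 = 2.75
...
= [11.0, 5.5, 2.75, 1.375, 0.6875]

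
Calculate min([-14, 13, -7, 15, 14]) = -14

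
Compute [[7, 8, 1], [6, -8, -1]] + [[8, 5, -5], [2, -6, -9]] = [[15, 13, -4], [8, -14, -10]]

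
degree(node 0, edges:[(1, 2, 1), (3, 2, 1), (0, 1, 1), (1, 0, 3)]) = incident: (0,1), (1,0)
= 2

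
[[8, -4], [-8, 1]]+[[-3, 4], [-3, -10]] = [[5, 0], [-11, -9]]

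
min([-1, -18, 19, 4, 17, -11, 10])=-18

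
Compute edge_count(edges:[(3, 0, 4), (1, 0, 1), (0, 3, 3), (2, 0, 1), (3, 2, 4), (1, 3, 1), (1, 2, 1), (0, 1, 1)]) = 8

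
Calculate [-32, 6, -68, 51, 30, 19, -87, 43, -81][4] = 30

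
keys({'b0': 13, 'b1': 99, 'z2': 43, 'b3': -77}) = ['b0', 'b1', 'z2', 'b3']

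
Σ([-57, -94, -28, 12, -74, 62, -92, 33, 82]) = (-57) + (-94) + (-28) + 12 + (-74) + 62 + (-92) + 33 + 82
= -156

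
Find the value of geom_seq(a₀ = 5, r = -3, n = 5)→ [5, -15, 45, -135, 405]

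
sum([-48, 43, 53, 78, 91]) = (-48) + 43 + 53 + 78 + 91
= 217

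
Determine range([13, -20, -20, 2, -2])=33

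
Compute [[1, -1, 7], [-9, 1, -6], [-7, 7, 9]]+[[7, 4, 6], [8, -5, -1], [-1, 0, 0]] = [[8, 3, 13], [-1, -4, -7], [-8, 7, 9]]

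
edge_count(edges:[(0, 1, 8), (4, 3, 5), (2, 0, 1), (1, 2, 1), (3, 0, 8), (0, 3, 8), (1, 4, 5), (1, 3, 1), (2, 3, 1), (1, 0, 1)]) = 10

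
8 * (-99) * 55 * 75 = -3267000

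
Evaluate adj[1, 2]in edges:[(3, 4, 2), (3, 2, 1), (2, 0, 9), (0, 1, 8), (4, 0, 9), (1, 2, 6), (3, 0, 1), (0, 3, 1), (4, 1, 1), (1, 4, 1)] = 6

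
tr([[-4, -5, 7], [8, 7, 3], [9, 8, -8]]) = diagonal: (-4) + 7 + (-8)
= -5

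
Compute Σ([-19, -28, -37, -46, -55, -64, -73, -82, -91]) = (-19) + (-28) + (-37) + (-46) + (-55) + (-64) + (-73) + (-82) + (-91)
= -495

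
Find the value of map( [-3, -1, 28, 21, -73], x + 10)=-3+10=7, -1+10=9, 28+10=38, 21+10=31, -73+10=-63
= [7, 9, 38, 31, -63]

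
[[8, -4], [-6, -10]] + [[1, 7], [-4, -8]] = [[9, 3], [-10, -18]]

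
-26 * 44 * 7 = -8008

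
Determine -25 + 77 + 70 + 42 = 164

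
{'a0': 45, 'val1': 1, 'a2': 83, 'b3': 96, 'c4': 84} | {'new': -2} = {'a0': 45, 'val1': 1, 'a2': 83, 'b3': 96, 'c4': 84, 'new': -2}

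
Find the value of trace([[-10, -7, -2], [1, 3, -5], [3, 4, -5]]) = diagonal: (-10) + 3 + (-5)
= -12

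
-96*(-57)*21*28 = 3217536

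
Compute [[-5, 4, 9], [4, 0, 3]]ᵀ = [[-5, 4], [4, 0], [9, 3]]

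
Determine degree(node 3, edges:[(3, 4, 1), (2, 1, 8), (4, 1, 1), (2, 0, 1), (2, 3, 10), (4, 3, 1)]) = incident: (3,4), (2,3), (4,3)
= 3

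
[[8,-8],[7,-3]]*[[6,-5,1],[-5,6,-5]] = C[0][0] = (8)*(6) + (-8)*(-5) = 88
C[0][1] = (8)*(-5) + (-8)*(6) = -88
C[0][2] = (8)*(1) + (-8)*(-5) = 48
C[1][0] = (7)*(6) + (-3)*(-5) = 57
C[1][1] = (7)*(-5) + (-3)*(6) = -53
C[1][2] = (7)*(1) + (-3)*(-5) = 22
= [[88, -88, 48], [57, -53, 22]]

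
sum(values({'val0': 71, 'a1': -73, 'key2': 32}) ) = 30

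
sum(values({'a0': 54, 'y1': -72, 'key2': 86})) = 54 + (-72) + 86
= 68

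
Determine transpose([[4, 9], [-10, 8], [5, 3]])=[[4, -10, 5], [9, 8, 3]]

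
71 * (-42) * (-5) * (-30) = -447300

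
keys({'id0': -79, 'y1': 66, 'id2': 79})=['id0', 'y1', 'id2']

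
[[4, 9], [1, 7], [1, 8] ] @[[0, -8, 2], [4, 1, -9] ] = C[0][0] = (4)*(0) + (9)*(4) = 36
C[0][1] = (4)*(-8) + (9)*(1) = -23
C[0][2] = (4)*(2) + (9)*(-9) = -73
C[1][0] = (1)*(0) + (7)*(4) = 28
C[1][1] = (1)*(-8) + (7)*(1) = -1
C[1][2] = (1)*(2) + (7)*(-9) = -61
... (3 more cells)
= [[36, -23, -73], [28, -1, -61], [32, 0, -70]]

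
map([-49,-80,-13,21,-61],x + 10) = -49+10=-39, -80+10=-70, -13+10=-3, 21+10=31, -61+10=-51
= [-39, -70, -3, 31, -51]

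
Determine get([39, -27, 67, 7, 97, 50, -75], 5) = 50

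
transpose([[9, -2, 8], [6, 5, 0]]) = [[9, 6], [-2, 5], [8, 0]]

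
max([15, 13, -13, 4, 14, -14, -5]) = 15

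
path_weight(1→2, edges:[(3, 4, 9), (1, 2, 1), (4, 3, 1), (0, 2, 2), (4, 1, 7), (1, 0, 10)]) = w(1→2)=1
= 1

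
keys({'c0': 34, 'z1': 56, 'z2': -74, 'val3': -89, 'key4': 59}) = ['c0', 'z1', 'z2', 'val3', 'key4']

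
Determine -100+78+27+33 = 38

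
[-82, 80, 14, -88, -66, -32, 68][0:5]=[-82, 80, 14, -88, -66]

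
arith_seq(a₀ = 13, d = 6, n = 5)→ [13, 19, 25, 31, 37]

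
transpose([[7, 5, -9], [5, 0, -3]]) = [[7, 5], [5, 0], [-9, -3]]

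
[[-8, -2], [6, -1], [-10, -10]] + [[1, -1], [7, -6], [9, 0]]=[[-7, -3], [13, -7], [-1, -10]]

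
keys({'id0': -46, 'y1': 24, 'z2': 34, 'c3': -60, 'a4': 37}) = ['id0', 'y1', 'z2', 'c3', 'a4']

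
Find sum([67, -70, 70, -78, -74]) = 67 + (-70) + 70 + (-78) + (-74)
= -85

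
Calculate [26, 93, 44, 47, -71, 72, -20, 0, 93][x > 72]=[93, 93]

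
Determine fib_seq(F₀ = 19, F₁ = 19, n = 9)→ F_2 = F_1 + F_0 = 38
F_3 = F_2 + F_1 = 57
F_4 = F_3 + F_2 = 95
...
= [19, 19, 38, 57, 95, 152, 247, 399, 646]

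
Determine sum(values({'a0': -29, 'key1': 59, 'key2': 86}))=116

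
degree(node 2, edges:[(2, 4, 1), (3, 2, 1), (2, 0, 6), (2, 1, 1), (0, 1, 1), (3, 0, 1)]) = incident: (2,4), (3,2), (2,0), (2,1)
= 4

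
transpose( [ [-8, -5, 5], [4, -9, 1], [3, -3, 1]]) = [[-8, 4, 3], [-5, -9, -3], [5, 1, 1]]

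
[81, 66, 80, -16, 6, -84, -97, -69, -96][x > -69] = keep x where x > -69: 81✓, 66✓, 80✓, -16✓, 6✓, -84✗, -97✗, -69✗, -96✗
= [81, 66, 80, -16, 6]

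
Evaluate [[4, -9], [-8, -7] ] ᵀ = [[4, -8], [-9, -7]]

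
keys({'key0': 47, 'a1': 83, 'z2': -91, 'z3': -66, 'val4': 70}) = ['key0', 'a1', 'z2', 'z3', 'val4']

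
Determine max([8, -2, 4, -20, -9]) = 8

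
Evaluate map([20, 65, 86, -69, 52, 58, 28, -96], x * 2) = [40, 130, 172, -138, 104, 116, 56, -192]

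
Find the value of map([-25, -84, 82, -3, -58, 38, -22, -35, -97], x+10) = [-15, -74, 92, 7, -48, 48, -12, -25, -87]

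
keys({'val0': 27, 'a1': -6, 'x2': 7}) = ['val0', 'a1', 'x2']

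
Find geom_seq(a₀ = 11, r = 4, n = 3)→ a_0 = 11*4^0 = 11
a_1 = 11*4^1 = 44
a_2 = 11*4^2 = 176
= [11, 44, 176]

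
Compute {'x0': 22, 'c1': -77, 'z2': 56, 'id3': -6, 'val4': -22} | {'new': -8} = {'x0': 22, 'c1': -77, 'z2': 56, 'id3': -6, 'val4': -22, 'new': -8}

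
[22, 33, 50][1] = 33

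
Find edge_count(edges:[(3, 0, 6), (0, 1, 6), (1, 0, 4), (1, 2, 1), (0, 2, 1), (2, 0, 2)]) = 6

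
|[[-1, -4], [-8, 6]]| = -38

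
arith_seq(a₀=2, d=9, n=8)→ a_0 = 2 + 0*9 = 2
a_1 = 2 + 1*9 = 11
a_2 = 2 + 2*9 = 20
...
= [2, 11, 20, 29, 38, 47, 56, 65]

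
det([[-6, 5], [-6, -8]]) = (-6)*(-8) - (5)*(-6)
= 78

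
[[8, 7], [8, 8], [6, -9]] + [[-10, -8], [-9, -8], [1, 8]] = [[-2, -1], [-1, 0], [7, -1]]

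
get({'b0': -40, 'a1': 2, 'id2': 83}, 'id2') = 83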